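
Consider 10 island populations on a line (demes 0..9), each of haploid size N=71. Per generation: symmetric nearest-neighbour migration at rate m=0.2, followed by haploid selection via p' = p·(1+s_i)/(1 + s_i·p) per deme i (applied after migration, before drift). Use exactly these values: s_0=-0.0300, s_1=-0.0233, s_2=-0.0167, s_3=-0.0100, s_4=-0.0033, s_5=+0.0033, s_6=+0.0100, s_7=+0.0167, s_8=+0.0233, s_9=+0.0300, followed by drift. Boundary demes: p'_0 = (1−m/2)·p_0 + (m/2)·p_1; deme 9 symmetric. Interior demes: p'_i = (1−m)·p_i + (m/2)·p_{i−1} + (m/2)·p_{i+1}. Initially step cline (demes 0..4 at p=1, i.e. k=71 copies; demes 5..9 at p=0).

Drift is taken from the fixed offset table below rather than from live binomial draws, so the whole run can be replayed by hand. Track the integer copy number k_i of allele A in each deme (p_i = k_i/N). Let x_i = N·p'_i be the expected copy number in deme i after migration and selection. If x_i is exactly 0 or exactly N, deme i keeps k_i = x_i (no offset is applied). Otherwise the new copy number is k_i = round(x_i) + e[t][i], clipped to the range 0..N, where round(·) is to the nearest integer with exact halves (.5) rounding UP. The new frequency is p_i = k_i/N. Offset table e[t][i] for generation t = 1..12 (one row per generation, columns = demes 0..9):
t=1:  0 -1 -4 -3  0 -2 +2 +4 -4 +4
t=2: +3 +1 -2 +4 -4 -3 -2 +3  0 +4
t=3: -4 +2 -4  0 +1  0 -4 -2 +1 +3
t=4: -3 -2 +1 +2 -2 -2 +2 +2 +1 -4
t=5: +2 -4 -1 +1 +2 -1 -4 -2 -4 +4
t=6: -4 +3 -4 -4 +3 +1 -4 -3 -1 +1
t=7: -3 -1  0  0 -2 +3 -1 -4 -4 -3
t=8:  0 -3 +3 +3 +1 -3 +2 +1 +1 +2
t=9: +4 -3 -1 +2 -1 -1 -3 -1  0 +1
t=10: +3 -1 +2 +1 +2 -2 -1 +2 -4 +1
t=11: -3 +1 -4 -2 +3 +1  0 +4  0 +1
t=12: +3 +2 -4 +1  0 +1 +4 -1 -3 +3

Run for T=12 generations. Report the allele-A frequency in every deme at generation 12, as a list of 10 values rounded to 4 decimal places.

t=0: k=[71 71 71 71 71 0 0 0 0 0]
t=1: x=[71.0000 71.0000 71.0000 71.0000 63.8789 7.1211 0.0000 0.0000 0.0000 0.0000] k=[71 71 71 71 64 5 0 0 0 0]
t=2: x=[71.0000 71.0000 71.0000 70.2930 58.7666 10.4293 0.5050 0.0000 0.0000 0.0000] k=[71 71 71 71 55 7 0 0 0 0]
t=3: x=[71.0000 71.0000 71.0000 69.3842 51.7537 11.1309 0.7069 0.0000 0.0000 0.0000] k=[71 71 71 69 53 11 0 0 0 0]
t=4: x=[71.0000 71.0000 70.7966 67.5673 50.3516 14.1373 1.1108 0.0000 0.0000 0.0000] k=[71 71 71 70 48 12 3 0 0 0]
t=5: x=[71.0000 71.0000 70.8983 67.8701 46.5470 14.7384 3.6342 0.3050 0.0000 0.0000] k=[71 71 70 69 49 14 0 0 0 0]
t=6: x=[71.0000 70.8976 69.9833 67.0628 47.4480 16.1411 1.4137 0.0000 0.0000 0.0000] k=[71 71 66 63 50 17 0 0 0 0]
t=7: x=[71.0000 70.4882 66.1241 61.9207 47.9486 18.6453 1.7166 0.0000 0.0000 0.0000] k=[71 69 66 62 46 22 1 0 0 0]
t=8: x=[70.7938 68.8514 65.8197 60.7119 45.1457 22.3504 3.0287 0.1017 0.0000 0.0000] k=[71 66 69 64 46 19 5 1 0 0]
t=9: x=[70.4846 66.7059 68.1544 62.6260 45.0456 20.3478 6.0549 1.3213 0.1023 0.0000] k=[71 64 67 65 44 19 3 0 0 0]
t=10: x=[70.2786 64.8692 66.4285 63.0292 43.5444 19.9472 4.3404 0.3050 0.0000 0.0000] k=[71 64 68 64 46 18 3 2 0 0]
t=11: x=[70.2786 64.9712 67.1390 62.5253 44.9455 19.3463 4.4412 1.9309 0.2046 0.0000] k=[67 66 63 61 48 20 4 6 0 0]
t=12: x=[66.7807 65.6852 62.9810 59.8056 46.4469 21.2490 5.8532 5.2804 0.6139 0.0000] k=[70 68 59 61 46 22 10 4 0 0]

[0.9859, 0.9577, 0.8310, 0.8592, 0.6479, 0.3099, 0.1408, 0.0563, 0.0000, 0.0000]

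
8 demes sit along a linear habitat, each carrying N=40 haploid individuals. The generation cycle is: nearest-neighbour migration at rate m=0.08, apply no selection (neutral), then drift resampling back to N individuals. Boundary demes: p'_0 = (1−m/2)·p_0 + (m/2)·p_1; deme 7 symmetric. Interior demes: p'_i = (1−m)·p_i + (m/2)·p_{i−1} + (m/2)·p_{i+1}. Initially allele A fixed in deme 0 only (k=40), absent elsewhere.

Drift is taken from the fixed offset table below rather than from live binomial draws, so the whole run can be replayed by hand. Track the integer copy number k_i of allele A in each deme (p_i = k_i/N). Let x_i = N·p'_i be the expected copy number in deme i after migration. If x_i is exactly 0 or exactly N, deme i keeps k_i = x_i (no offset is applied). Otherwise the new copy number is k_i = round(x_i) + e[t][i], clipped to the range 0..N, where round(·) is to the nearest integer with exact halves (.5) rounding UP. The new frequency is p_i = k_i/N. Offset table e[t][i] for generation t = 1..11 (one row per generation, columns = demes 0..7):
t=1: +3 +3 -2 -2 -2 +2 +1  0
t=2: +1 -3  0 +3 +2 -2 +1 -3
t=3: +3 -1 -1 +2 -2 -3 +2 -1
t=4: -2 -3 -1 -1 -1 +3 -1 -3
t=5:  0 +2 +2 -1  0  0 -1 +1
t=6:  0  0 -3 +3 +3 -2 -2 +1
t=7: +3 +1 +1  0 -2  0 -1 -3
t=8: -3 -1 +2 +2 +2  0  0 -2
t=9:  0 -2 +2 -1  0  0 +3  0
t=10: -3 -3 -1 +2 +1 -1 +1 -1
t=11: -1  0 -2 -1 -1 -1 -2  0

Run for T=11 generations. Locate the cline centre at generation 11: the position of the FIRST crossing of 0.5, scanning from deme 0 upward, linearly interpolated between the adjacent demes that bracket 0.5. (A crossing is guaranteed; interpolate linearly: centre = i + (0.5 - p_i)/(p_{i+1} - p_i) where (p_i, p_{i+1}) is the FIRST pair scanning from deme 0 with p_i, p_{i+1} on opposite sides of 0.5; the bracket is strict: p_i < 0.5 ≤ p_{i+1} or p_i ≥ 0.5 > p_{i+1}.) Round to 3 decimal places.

0.286

t=0: k=[40 0 0 0 0 0 0 0]
t=1: x=[38.4000 1.6000 0.0000 0.0000 0.0000 0.0000 0.0000 0.0000] k=[40 5 0 0 0 0 0 0]
t=2: x=[38.6000 6.2000 0.2000 0.0000 0.0000 0.0000 0.0000 0.0000] k=[40 3 0 0 0 0 0 0]
t=3: x=[38.5200 4.3600 0.1200 0.0000 0.0000 0.0000 0.0000 0.0000] k=[40 3 0 0 0 0 0 0]
t=4: x=[38.5200 4.3600 0.1200 0.0000 0.0000 0.0000 0.0000 0.0000] k=[37 1 0 0 0 0 0 0]
t=5: x=[35.5600 2.4000 0.0400 0.0000 0.0000 0.0000 0.0000 0.0000] k=[36 4 2 0 0 0 0 0]
t=6: x=[34.7200 5.2000 2.0000 0.0800 0.0000 0.0000 0.0000 0.0000] k=[35 5 0 3 0 0 0 0]
t=7: x=[33.8000 6.0000 0.3200 2.7600 0.1200 0.0000 0.0000 0.0000] k=[37 7 1 3 0 0 0 0]
t=8: x=[35.8000 7.9600 1.3200 2.8000 0.1200 0.0000 0.0000 0.0000] k=[33 7 3 5 2 0 0 0]
t=9: x=[31.9600 7.8800 3.2400 4.8000 2.0400 0.0800 0.0000 0.0000] k=[32 6 5 4 2 0 0 0]
t=10: x=[30.9600 7.0000 5.0000 3.9600 2.0000 0.0800 0.0000 0.0000] k=[28 4 4 6 3 0 0 0]
t=11: x=[27.0400 4.9600 4.0800 5.8000 3.0000 0.1200 0.0000 0.0000] k=[26 5 2 5 2 0 0 0]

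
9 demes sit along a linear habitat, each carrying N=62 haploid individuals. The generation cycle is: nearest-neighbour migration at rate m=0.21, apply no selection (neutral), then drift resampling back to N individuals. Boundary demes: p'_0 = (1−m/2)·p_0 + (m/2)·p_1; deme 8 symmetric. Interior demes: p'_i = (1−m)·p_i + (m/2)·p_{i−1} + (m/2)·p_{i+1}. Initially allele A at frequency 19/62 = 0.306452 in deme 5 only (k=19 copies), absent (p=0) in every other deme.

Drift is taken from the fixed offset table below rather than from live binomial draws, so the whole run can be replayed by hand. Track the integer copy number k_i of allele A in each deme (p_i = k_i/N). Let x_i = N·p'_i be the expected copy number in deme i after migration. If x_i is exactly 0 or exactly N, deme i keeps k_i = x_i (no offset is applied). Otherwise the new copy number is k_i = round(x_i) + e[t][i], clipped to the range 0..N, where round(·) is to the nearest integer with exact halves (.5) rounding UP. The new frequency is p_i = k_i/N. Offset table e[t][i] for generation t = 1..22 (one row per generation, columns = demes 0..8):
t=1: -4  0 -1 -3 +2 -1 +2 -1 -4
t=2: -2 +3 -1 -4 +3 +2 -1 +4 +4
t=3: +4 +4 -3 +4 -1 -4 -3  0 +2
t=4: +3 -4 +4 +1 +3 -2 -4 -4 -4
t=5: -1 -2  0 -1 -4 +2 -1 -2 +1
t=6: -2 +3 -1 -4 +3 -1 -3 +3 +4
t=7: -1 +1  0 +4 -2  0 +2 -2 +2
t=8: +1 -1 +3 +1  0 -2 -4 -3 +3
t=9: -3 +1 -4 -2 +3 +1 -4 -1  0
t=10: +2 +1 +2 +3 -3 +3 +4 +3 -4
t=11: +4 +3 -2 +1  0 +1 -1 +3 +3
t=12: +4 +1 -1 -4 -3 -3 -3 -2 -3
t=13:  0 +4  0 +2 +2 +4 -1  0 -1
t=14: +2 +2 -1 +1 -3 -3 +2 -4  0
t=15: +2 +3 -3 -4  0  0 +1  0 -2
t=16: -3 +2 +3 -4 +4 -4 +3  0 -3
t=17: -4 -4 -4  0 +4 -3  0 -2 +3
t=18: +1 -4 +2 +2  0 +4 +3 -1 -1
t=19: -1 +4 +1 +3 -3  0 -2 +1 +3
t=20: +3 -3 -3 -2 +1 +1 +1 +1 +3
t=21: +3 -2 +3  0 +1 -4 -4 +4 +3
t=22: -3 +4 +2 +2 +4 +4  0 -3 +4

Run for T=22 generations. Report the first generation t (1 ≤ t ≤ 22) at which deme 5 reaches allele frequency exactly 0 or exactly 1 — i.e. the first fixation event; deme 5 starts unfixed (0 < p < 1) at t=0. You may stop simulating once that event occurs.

16

t=0: k=[0 0 0 0 0 19 0 0 0]
t=1: x=[0.0000 0.0000 0.0000 0.0000 1.9950 15.0100 1.9950 0.0000 0.0000] k=[0 0 0 0 4 14 4 0 0]
t=2: x=[0.0000 0.0000 0.0000 0.4200 4.6300 11.9000 4.6300 0.4200 0.0000] k=[0 0 0 0 8 14 4 4 0]
t=3: x=[0.0000 0.0000 0.0000 0.8400 7.7900 12.3200 5.0500 3.5800 0.4200] k=[0 0 0 5 7 8 2 4 2]
t=4: x=[0.0000 0.0000 0.5250 4.6850 6.8950 7.2650 2.8400 3.5800 2.2100] k=[0 0 5 6 10 5 0 0 0]
t=5: x=[0.0000 0.5250 4.5800 6.3150 9.0550 5.0000 0.5250 0.0000 0.0000] k=[0 0 5 5 5 7 0 0 0]
t=6: x=[0.0000 0.5250 4.4750 5.0000 5.2100 6.0550 0.7350 0.0000 0.0000] k=[0 4 3 1 8 5 0 0 0]
t=7: x=[0.4200 3.4750 2.8950 1.9450 6.9500 4.7900 0.5250 0.0000 0.0000] k=[0 4 3 6 5 5 3 0 0]
t=8: x=[0.4200 3.4750 3.4200 5.5800 5.1050 4.7900 2.8950 0.3150 0.0000] k=[1 2 6 7 5 3 0 0 0]
t=9: x=[1.1050 2.3150 5.6850 6.6850 5.0000 2.8950 0.3150 0.0000 0.0000] k=[0 3 2 5 8 4 0 0 0]
t=10: x=[0.3150 2.5800 2.4200 5.0000 7.2650 4.0000 0.4200 0.0000 0.0000] k=[2 4 4 8 4 7 4 0 0]
t=11: x=[2.2100 3.7900 4.4200 7.1600 4.7350 6.3700 3.8950 0.4200 0.0000] k=[6 7 2 8 5 7 3 3 0]
t=12: x=[6.1050 6.3700 3.1550 7.0550 5.5250 6.3700 3.4200 2.6850 0.3150] k=[10 7 2 3 3 3 0 1 0]
t=13: x=[9.6850 6.7900 2.6300 2.8950 3.0000 2.6850 0.4200 0.7900 0.1050] k=[10 11 3 5 5 7 0 1 0]
t=14: x=[10.1050 10.0550 4.0500 4.7900 5.2100 6.0550 0.8400 0.7900 0.1050] k=[12 12 3 6 2 3 3 0 0]
t=15: x=[12.0000 11.0550 4.2600 5.2650 2.5250 2.8950 2.6850 0.3150 0.0000] k=[14 14 1 1 3 3 4 0 0]
t=16: x=[14.0000 12.6350 2.3650 1.2100 2.7900 3.1050 3.4750 0.4200 0.0000] k=[11 15 5 0 7 0 6 0 0]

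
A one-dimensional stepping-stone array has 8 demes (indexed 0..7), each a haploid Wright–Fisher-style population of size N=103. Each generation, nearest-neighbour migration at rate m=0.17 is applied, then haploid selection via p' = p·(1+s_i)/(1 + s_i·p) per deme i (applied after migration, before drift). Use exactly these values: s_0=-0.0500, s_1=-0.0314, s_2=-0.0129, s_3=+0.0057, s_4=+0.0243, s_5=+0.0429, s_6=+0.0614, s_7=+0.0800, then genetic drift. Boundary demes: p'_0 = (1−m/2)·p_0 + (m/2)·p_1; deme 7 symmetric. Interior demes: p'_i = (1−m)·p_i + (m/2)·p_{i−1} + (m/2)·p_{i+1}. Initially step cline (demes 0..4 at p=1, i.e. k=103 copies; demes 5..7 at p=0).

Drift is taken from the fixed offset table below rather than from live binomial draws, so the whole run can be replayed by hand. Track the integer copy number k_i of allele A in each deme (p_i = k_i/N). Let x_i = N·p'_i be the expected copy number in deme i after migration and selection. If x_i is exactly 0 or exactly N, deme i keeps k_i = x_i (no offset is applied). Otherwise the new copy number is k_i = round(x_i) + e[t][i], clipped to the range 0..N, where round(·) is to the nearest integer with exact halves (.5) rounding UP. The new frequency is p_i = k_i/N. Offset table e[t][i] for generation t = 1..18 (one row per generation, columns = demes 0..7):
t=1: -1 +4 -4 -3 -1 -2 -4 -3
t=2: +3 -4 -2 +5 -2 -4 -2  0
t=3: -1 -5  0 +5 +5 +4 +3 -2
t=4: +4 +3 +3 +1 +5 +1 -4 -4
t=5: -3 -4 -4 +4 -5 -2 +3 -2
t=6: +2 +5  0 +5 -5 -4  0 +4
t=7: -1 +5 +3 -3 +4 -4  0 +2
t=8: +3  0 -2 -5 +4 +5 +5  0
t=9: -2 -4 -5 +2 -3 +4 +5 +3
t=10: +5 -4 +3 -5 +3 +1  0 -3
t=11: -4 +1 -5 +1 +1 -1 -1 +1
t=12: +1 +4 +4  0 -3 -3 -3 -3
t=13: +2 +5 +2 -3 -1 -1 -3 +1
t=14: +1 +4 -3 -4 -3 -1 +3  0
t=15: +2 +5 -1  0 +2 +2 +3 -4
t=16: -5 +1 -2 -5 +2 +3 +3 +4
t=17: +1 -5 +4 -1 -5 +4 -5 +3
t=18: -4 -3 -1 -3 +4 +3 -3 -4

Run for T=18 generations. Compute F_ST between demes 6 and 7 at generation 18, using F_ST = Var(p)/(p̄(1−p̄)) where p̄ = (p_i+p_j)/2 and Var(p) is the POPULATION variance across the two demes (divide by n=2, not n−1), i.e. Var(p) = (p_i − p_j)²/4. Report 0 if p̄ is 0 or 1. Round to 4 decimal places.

0.0054

t=0: k=[103 103 103 103 103 0 0 0]
t=1: x=[103.0000 103.0000 103.0000 103.0000 94.4354 9.0974 0.0000 0.0000] k=[103 103 103 103 93 7 0 0]
t=2: x=[103.0000 103.0000 103.0000 102.1548 86.8693 14.2221 0.6313 0.0000] k=[103 103 103 103 85 10 0 0]
t=3: x=[103.0000 103.0000 103.0000 101.4785 80.5790 16.0870 0.9017 0.0000] k=[103 103 103 103 86 20 4 0]
t=4: x=[103.0000 103.0000 103.0000 101.5631 82.2359 25.0374 5.3123 0.3671] k=[103 103 103 103 87 26 1 0]
t=5: x=[103.0000 103.0000 103.0000 101.6476 83.5565 29.9442 3.2208 0.0918] k=[103 103 103 103 79 28 6 0]
t=6: x=[103.0000 103.0000 103.0000 100.9713 77.1724 31.3739 7.7778 0.5506] k=[103 103 103 103 72 27 8 5]
t=7: x=[103.0000 103.0000 103.0000 100.3796 71.3389 30.0969 9.8796 5.6523] k=[103 103 103 97 75 26 10 8]
t=8: x=[103.0000 103.0000 102.4834 95.6787 73.2159 29.6846 11.7984 8.7680] k=[103 103 100 91 77 35 17 9]
t=9: x=[103.0000 102.7368 99.4457 90.6370 75.1110 38.0421 18.7465 10.3764] k=[103 99 94 93 72 42 24 13]
t=10: x=[102.6422 98.7880 94.2365 91.3588 71.7600 44.0758 25.7279 14.8887] k=[103 95 97 86 75 45 26 12]
t=11: x=[102.2845 95.6348 95.8086 86.0805 73.8890 47.0063 27.6125 14.1007] k=[98 97 91 87 75 46 27 15]
t=12: x=[97.6612 96.3801 91.0334 86.3993 74.0573 47.9247 28.8153 17.0890] k=[99 100 95 86 71 45 26 14]
t=13: x=[98.8872 99.3802 94.5599 85.5724 70.6006 46.6648 27.7874 16.0345] k=[101 103 97 83 70 46 25 17]
t=14: x=[101.0755 102.2981 96.2384 83.1761 69.6091 47.3276 27.2833 18.8357] k=[102 103 93 79 67 46 30 19]
t=15: x=[102.0373 102.0350 92.5386 79.2739 66.8007 47.4982 31.7178 21.2015] k=[103 103 92 79 69 49 35 17]
t=16: x=[103.0000 102.0350 91.7000 79.3587 68.7015 50.5907 36.0434 19.7285] k=[103 103 90 74 71 54 39 24]
t=17: x=[103.0000 101.8596 89.5943 75.2205 70.3478 55.2474 40.4541 26.7714] k=[103 97 94 74 65 59 35 30]
t=18: x=[102.4633 97.0795 92.4325 75.0509 65.8273 58.5344 38.0330 32.1004] k=[98 94 91 72 70 62 35 28]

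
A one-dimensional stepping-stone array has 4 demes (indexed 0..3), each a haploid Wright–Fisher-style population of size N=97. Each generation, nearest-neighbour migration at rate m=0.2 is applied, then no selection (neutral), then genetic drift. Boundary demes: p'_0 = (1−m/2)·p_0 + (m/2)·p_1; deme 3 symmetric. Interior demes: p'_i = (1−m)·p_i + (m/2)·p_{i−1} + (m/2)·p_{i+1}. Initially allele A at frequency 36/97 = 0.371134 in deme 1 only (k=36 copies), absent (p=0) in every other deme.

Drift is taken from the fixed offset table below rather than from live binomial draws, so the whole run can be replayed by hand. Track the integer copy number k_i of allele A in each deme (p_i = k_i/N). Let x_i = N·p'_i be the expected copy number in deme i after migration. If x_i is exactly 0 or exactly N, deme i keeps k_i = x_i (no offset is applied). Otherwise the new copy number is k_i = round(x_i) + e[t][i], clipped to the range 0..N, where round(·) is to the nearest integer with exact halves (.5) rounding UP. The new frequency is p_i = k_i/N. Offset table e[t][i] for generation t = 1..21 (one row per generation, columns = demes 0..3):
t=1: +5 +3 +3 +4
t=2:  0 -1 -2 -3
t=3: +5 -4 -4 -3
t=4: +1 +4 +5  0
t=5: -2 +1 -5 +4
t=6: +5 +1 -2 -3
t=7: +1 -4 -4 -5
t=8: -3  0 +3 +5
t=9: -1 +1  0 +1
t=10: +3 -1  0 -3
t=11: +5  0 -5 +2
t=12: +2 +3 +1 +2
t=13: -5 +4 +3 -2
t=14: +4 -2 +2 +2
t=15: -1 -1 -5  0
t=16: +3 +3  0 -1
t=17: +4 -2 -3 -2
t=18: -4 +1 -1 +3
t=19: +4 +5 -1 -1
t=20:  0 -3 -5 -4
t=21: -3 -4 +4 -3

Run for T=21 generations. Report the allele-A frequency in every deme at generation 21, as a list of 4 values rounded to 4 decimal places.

t=0: k=[0 36 0 0]
t=1: x=[3.6000 28.8000 3.6000 0.0000] k=[9 32 7 0]
t=2: x=[11.3000 27.2000 8.8000 0.7000] k=[11 26 7 0]
t=3: x=[12.5000 22.6000 8.2000 0.7000] k=[18 19 4 0]
t=4: x=[18.1000 17.4000 5.1000 0.4000] k=[19 21 10 0]
t=5: x=[19.2000 19.7000 10.1000 1.0000] k=[17 21 5 5]
t=6: x=[17.4000 19.0000 6.6000 5.0000] k=[22 20 5 2]
t=7: x=[21.8000 18.7000 6.2000 2.3000] k=[23 15 2 0]
t=8: x=[22.2000 14.5000 3.1000 0.2000] k=[19 15 6 5]
t=9: x=[18.6000 14.5000 6.8000 5.1000] k=[18 16 7 6]
t=10: x=[17.8000 15.3000 7.8000 6.1000] k=[21 14 8 3]
t=11: x=[20.3000 14.1000 8.1000 3.5000] k=[25 14 3 6]
t=12: x=[23.9000 14.0000 4.4000 5.7000] k=[26 17 5 8]
t=13: x=[25.1000 16.7000 6.5000 7.7000] k=[20 21 10 6]
t=14: x=[20.1000 19.8000 10.7000 6.4000] k=[24 18 13 8]
t=15: x=[23.4000 18.1000 13.0000 8.5000] k=[22 17 8 9]
t=16: x=[21.5000 16.6000 9.0000 8.9000] k=[25 20 9 8]
t=17: x=[24.5000 19.4000 10.0000 8.1000] k=[29 17 7 6]
t=18: x=[27.8000 17.2000 7.9000 6.1000] k=[24 18 7 9]
t=19: x=[23.4000 17.5000 8.3000 8.8000] k=[27 23 7 8]
t=20: x=[26.6000 21.8000 8.7000 7.9000] k=[27 19 4 4]
t=21: x=[26.2000 18.3000 5.5000 4.0000] k=[23 14 10 1]

[0.2371, 0.1443, 0.1031, 0.0103]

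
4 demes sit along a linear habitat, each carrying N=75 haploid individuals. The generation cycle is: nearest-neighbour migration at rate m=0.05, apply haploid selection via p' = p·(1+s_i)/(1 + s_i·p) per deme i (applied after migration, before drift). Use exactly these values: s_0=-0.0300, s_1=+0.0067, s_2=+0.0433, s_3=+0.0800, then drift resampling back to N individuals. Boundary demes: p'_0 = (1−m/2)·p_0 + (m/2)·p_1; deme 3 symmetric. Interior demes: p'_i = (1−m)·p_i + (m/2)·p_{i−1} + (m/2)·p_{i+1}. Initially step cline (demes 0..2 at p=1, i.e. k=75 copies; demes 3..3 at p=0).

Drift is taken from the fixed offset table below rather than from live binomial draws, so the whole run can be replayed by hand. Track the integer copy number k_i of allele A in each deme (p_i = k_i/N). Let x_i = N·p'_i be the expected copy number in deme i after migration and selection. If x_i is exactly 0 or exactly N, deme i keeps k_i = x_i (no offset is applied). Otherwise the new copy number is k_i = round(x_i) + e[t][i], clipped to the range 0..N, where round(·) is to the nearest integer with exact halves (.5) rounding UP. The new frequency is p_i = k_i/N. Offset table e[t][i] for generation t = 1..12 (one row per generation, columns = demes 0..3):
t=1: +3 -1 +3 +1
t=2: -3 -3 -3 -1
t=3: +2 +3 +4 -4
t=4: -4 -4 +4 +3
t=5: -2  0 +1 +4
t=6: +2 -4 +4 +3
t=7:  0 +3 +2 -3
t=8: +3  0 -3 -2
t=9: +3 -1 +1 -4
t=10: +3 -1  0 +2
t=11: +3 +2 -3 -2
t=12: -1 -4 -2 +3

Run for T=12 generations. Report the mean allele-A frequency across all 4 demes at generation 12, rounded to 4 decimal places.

t=0: k=[75 75 75 0]
t=1: x=[75.0000 75.0000 73.2010 2.0210] k=[75 75 75 3]
t=2: x=[75.0000 75.0000 73.2730 5.1576] k=[75 75 70 4]
t=3: x=[75.0000 74.8758 68.7231 6.0654] k=[75 75 73 2]
t=4: x=[75.0000 74.9503 71.4222 4.0606] k=[75 71 75 7]
t=5: x=[74.8969 71.2240 73.2730 9.3096] k=[73 71 74 13]
t=6: x=[72.8884 71.1495 72.5043 15.4477] k=[75 67 75 18]
t=7: x=[74.7938 67.4455 73.4410 20.5531] k=[75 70 75 18]
t=8: x=[74.8711 70.2796 73.5131 20.5531] k=[75 70 71 19]
t=9: x=[74.8711 70.1802 69.8809 21.4593] k=[75 69 71 17]
t=10: x=[74.8454 69.2356 69.8086 19.4375] k=[75 68 70 21]
t=11: x=[74.8196 68.2660 68.9645 23.4471] k=[75 70 66 21]
t=12: x=[74.8711 70.0559 65.3375 23.3441] k=[74 66 63 26]

0.7633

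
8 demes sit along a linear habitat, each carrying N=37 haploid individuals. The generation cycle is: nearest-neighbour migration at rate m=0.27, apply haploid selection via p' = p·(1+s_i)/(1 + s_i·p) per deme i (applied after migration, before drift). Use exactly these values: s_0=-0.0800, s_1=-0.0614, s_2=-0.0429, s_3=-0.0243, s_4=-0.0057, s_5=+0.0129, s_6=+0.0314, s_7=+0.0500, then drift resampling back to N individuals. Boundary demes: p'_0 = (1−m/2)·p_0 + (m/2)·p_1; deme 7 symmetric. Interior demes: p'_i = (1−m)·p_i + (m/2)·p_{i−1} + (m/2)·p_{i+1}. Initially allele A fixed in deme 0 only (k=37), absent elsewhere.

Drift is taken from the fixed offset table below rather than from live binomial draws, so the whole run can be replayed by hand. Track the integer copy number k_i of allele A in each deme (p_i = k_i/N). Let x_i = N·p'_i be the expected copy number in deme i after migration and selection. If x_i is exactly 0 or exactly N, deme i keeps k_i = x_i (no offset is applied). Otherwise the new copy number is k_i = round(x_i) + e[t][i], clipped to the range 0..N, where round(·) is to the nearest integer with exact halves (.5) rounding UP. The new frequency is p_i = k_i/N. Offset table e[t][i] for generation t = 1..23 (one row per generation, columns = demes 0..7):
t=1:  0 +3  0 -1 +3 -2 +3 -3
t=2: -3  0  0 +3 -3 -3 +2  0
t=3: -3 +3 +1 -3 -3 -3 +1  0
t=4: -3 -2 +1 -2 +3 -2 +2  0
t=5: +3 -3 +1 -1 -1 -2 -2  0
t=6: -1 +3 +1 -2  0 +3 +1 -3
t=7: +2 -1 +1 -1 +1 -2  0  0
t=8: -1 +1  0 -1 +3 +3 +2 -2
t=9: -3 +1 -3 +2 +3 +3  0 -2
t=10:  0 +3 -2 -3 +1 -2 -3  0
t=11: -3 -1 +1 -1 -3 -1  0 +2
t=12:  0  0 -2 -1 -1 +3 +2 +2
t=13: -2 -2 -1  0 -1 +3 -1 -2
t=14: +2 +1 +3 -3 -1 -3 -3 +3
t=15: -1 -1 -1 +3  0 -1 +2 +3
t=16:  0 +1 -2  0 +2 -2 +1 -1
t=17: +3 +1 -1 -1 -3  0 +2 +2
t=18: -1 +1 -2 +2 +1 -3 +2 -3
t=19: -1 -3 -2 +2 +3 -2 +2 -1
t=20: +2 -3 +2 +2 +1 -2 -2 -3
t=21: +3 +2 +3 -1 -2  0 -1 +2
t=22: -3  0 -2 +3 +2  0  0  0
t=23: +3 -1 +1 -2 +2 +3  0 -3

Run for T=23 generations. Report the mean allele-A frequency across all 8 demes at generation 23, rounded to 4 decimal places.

0.0811

t=0: k=[37 0 0 0 0 0 0 0]
t=1: x=[31.6336 4.7275 0.0000 0.0000 0.0000 0.0000 0.0000 0.0000] k=[32 8 0 0 0 0 0 0]
t=2: x=[28.2136 9.6997 1.0350 0.0000 0.0000 0.0000 0.0000 0.0000] k=[25 10 1 0 0 0 0 0]
t=3: x=[22.2419 10.3316 1.9956 0.1317 0.0000 0.0000 0.0000 0.0000] k=[19 13 3 0 0 0 0 0]
t=4: x=[17.4199 11.9419 3.7931 0.3953 0.0000 0.0000 0.0000 0.0000] k=[14 10 5 0 0 0 0 0]
t=5: x=[12.7544 9.4134 4.8134 0.6589 0.0000 0.0000 0.0000 0.0000] k=[16 6 6 0 0 0 0 0]
t=6: x=[13.9189 6.9839 4.9974 0.7907 0.0000 0.0000 0.0000 0.0000] k=[13 10 6 0 0 0 0 0]
t=7: x=[11.9118 9.4134 5.5209 0.7907 0.0000 0.0000 0.0000 0.0000] k=[14 8 7 0 0 0 0 0]
t=8: x=[12.4910 8.2613 5.9673 0.9226 0.0000 0.0000 0.0000 0.0000] k=[11 9 6 0 0 0 0 0]
t=9: x=[10.1061 8.4449 5.3899 0.7907 0.0000 0.0000 0.0000 0.0000] k=[7 9 2 3 0 0 0 0]
t=10: x=[6.7952 7.4026 2.9584 2.4041 0.4027 0.0000 0.0000 0.0000] k=[7 10 1 0 1 0 0 0]
t=11: x=[6.9235 7.9764 1.9956 0.2635 0.7259 0.1367 0.0000 0.0000] k=[4 7 3 0 0 0 0 0]
t=12: x=[4.0916 5.7409 3.0115 0.3953 0.0000 0.0000 0.0000 0.0000] k=[4 6 1 0 0 0 0 0]
t=13: x=[3.9650 4.7848 1.4766 0.1317 0.0000 0.0000 0.0000 0.0000] k=[2 3 0 0 0 0 0 0]
t=14: x=[1.9733 2.3184 0.3878 0.0000 0.0000 0.0000 0.0000 0.0000] k=[4 3 3 0 0 0 0 0]
t=15: x=[3.5858 2.9579 2.4912 0.3953 0.0000 0.0000 0.0000 0.0000] k=[3 2 1 3 0 0 0 0]
t=16: x=[2.6522 1.8835 1.3469 2.2720 0.4027 0.0000 0.0000 0.0000] k=[3 3 0 2 2 0 0 0]
t=17: x=[2.7780 2.4462 0.6465 1.6899 1.7206 0.2735 0.0000 0.0000] k=[6 3 0 1 0 0 0 0]
t=18: x=[5.2104 2.8299 0.5172 0.7126 0.1342 0.0000 0.0000 0.0000] k=[4 4 0 3 1 0 0 0]
t=19: x=[3.7121 3.2663 0.9055 2.2720 1.1287 0.1367 0.0000 0.0000] k=[3 0 0 4 4 0 0 0]
t=20: x=[2.4009 0.3804 0.5172 3.3836 3.4421 0.5469 0.0000 0.0000] k=[4 0 3 5 4 0 0 0]
t=21: x=[3.2072 0.8884 2.7512 4.4969 3.5765 0.5469 0.0000 0.0000] k=[6 3 6 3 2 1 0 0]
t=22: x=[5.2104 3.5988 4.9974 3.1974 1.9892 1.0125 0.1392 0.0000] k=[2 4 3 6 4 1 0 0]
t=23: x=[2.0987 3.3945 3.4021 5.2138 3.8453 1.2858 0.1392 0.0000] k=[5 2 4 3 6 4 0 0]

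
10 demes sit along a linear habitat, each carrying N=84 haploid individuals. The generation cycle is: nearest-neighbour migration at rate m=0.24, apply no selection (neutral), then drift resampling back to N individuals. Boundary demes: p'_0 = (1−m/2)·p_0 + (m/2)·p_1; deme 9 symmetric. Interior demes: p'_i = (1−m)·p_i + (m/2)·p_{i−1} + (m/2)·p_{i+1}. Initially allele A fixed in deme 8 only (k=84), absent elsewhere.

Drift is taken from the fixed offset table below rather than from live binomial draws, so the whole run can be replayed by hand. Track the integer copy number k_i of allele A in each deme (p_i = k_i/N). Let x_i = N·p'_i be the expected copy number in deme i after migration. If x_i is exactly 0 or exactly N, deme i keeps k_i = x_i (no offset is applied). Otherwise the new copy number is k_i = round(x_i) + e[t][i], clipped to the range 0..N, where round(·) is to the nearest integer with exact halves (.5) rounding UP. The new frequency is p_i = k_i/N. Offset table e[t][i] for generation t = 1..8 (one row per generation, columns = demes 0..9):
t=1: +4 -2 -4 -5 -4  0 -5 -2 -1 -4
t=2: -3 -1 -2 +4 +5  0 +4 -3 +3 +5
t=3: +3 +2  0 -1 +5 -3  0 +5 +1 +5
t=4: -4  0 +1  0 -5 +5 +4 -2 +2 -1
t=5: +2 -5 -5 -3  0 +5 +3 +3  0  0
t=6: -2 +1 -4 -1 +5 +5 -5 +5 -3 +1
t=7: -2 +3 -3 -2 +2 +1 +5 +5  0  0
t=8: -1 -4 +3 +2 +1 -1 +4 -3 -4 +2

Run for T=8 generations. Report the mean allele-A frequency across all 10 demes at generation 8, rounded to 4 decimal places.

0.1643

t=0: k=[0 0 0 0 0 0 0 0 84 0]
t=1: x=[0.0000 0.0000 0.0000 0.0000 0.0000 0.0000 0.0000 10.0800 63.8400 10.0800] k=[0 0 0 0 0 0 0 8 63 6]
t=2: x=[0.0000 0.0000 0.0000 0.0000 0.0000 0.0000 0.9600 13.6400 49.5600 12.8400] k=[0 0 0 0 0 0 5 11 53 18]
t=3: x=[0.0000 0.0000 0.0000 0.0000 0.0000 0.6000 5.1200 15.3200 43.7600 22.2000] k=[0 0 0 0 0 0 5 20 45 27]
t=4: x=[0.0000 0.0000 0.0000 0.0000 0.0000 0.6000 6.2000 21.2000 39.8400 29.1600] k=[0 0 0 0 0 6 10 19 42 28]
t=5: x=[0.0000 0.0000 0.0000 0.0000 0.7200 5.7600 10.6000 20.6800 37.5600 29.6800] k=[0 0 0 0 1 11 14 24 38 30]
t=6: x=[0.0000 0.0000 0.0000 0.1200 2.0800 10.1600 14.8400 24.4800 35.3600 30.9600] k=[0 0 0 0 7 15 10 29 32 32]
t=7: x=[0.0000 0.0000 0.0000 0.8400 7.1200 13.4400 12.8800 27.0800 31.6400 32.0000] k=[0 0 0 0 9 14 18 32 32 32]
t=8: x=[0.0000 0.0000 0.0000 1.0800 8.5200 13.8800 19.2000 30.3200 32.0000 32.0000] k=[0 0 0 3 10 13 23 27 28 34]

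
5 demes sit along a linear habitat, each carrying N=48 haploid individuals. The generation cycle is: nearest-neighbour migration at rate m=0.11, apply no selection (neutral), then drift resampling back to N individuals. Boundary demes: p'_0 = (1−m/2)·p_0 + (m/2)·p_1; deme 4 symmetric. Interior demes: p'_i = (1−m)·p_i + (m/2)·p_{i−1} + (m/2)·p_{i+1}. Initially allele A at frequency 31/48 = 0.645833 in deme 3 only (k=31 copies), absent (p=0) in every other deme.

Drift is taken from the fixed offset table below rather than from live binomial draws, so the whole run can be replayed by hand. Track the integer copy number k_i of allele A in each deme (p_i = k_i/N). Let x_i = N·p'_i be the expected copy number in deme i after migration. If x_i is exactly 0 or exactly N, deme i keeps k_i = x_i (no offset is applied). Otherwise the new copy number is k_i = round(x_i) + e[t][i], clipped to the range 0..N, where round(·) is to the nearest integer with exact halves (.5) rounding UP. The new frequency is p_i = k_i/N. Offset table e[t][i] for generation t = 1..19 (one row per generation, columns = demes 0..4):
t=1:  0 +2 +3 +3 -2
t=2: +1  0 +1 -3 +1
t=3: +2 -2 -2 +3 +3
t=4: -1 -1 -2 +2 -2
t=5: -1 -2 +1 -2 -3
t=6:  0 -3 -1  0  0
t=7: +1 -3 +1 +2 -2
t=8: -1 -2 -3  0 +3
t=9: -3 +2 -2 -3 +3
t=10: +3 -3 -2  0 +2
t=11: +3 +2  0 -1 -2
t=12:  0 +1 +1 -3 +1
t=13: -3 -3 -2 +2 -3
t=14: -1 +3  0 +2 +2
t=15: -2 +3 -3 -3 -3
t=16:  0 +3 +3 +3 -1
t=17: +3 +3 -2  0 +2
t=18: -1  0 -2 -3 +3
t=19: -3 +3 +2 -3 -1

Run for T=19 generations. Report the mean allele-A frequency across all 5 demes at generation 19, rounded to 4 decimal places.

0.1333

t=0: k=[0 0 0 31 0]
t=1: x=[0.0000 0.0000 1.7050 27.5900 1.7050] k=[0 0 5 31 0]
t=2: x=[0.0000 0.2750 6.1550 27.8650 1.7050] k=[0 0 7 25 3]
t=3: x=[0.0000 0.3850 7.6050 22.8000 4.2100] k=[0 0 6 26 7]
t=4: x=[0.0000 0.3300 6.7700 23.8550 8.0450] k=[0 0 5 26 6]
t=5: x=[0.0000 0.2750 5.8800 23.7450 7.1000] k=[0 0 7 22 4]
t=6: x=[0.0000 0.3850 7.4400 20.1850 4.9900] k=[0 0 6 20 5]
t=7: x=[0.0000 0.3300 6.4400 18.4050 5.8250] k=[0 0 7 20 4]
t=8: x=[0.0000 0.3850 7.3300 18.4050 4.8800] k=[0 0 4 18 8]
t=9: x=[0.0000 0.2200 4.5500 16.6800 8.5500] k=[0 2 3 14 12]
t=10: x=[0.1100 1.9450 3.5500 13.2850 12.1100] k=[3 0 2 13 14]
t=11: x=[2.8350 0.2750 2.4950 12.4500 13.9450] k=[6 2 2 11 12]
t=12: x=[5.7800 2.2200 2.4950 10.5600 11.9450] k=[6 3 3 8 13]
t=13: x=[5.8350 3.1650 3.2750 8.0000 12.7250] k=[3 0 1 10 10]
t=14: x=[2.8350 0.2200 1.4400 9.5050 10.0000] k=[2 3 1 12 12]
t=15: x=[2.0550 2.8350 1.7150 11.3950 12.0000] k=[0 6 0 8 9]
t=16: x=[0.3300 5.3400 0.7700 7.6150 8.9450] k=[0 8 4 11 8]
t=17: x=[0.4400 7.3400 4.6050 10.4500 8.1650] k=[3 10 3 10 10]
t=18: x=[3.3850 9.2300 3.7700 9.6150 10.0000] k=[2 9 2 7 13]
t=19: x=[2.3850 8.2300 2.6600 7.0550 12.6700] k=[0 11 5 4 12]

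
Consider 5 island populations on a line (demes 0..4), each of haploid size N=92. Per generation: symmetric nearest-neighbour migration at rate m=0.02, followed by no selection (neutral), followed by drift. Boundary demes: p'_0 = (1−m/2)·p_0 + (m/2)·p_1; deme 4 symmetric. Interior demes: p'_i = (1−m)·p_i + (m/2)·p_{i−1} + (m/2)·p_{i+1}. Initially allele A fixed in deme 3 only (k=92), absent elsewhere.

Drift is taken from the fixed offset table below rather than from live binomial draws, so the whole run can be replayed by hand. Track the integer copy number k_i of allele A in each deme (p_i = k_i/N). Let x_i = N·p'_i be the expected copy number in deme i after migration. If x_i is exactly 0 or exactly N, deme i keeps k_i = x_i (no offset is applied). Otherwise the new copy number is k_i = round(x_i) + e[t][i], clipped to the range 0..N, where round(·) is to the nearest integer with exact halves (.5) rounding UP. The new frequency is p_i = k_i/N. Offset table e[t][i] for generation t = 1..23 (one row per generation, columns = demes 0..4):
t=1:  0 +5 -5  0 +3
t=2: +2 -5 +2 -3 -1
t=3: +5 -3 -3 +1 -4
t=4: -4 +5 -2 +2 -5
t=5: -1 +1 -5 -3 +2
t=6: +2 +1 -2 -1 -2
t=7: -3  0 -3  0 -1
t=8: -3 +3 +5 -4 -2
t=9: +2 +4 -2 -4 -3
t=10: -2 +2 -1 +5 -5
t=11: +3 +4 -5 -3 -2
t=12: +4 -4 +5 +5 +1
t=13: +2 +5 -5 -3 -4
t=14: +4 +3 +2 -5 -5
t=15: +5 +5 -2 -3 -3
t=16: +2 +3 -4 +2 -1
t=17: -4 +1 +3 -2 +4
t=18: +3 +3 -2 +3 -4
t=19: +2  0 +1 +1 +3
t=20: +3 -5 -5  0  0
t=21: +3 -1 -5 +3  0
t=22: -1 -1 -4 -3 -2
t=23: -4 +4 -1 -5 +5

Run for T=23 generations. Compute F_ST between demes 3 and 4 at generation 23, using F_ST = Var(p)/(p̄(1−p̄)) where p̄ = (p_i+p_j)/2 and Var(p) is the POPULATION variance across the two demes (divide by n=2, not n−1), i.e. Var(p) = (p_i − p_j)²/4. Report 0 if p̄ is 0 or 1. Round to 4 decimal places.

t=0: k=[0 0 0 92 0]
t=1: x=[0.0000 0.0000 0.9200 90.1600 0.9200] k=[0 0 0 90 4]
t=2: x=[0.0000 0.0000 0.9000 88.2400 4.8600] k=[0 0 3 85 4]
t=3: x=[0.0000 0.0300 3.7900 83.3700 4.8100] k=[0 0 1 84 1]
t=4: x=[0.0000 0.0100 1.8200 82.3400 1.8300] k=[0 5 0 84 0]
t=5: x=[0.0500 4.9000 0.8900 82.3200 0.8400] k=[0 6 0 79 3]
t=6: x=[0.0600 5.8800 0.8500 77.4500 3.7600] k=[2 7 0 76 2]
t=7: x=[2.0500 6.8800 0.8300 74.5000 2.7400] k=[0 7 0 75 2]
t=8: x=[0.0700 6.8600 0.8200 73.5200 2.7300] k=[0 10 6 70 1]
t=9: x=[0.1000 9.8600 6.6800 68.6700 1.6900] k=[2 14 5 65 0]
t=10: x=[2.1200 13.7900 5.6900 63.7500 0.6500] k=[0 16 5 69 0]
t=11: x=[0.1600 15.7300 5.7500 67.6700 0.6900] k=[3 20 1 65 0]
t=12: x=[3.1700 19.6400 1.8300 63.7100 0.6500] k=[7 16 7 69 2]
t=13: x=[7.0900 15.8200 7.7100 67.7100 2.6700] k=[9 21 3 65 0]
t=14: x=[9.1200 20.7000 3.8000 63.7300 0.6500] k=[13 24 6 59 0]
t=15: x=[13.1100 23.7100 6.7100 57.8800 0.5900] k=[18 29 5 55 0]
t=16: x=[18.1100 28.6500 5.7400 53.9500 0.5500] k=[20 32 2 56 0]
t=17: x=[20.1200 31.5800 2.8400 54.9000 0.5600] k=[16 33 6 53 5]
t=18: x=[16.1700 32.5600 6.7400 52.0500 5.4800] k=[19 36 5 55 1]
t=19: x=[19.1700 35.5200 5.8100 53.9600 1.5400] k=[21 36 7 55 5]
t=20: x=[21.1500 35.5600 7.7700 54.0200 5.5000] k=[24 31 3 54 6]
t=21: x=[24.0700 30.6500 3.7900 53.0100 6.4800] k=[27 30 0 56 6]
t=22: x=[27.0300 29.6700 0.8600 54.9400 6.5000] k=[26 29 0 52 5]
t=23: x=[26.0300 28.6800 0.8100 51.0100 5.4700] k=[22 33 0 46 10]

0.1808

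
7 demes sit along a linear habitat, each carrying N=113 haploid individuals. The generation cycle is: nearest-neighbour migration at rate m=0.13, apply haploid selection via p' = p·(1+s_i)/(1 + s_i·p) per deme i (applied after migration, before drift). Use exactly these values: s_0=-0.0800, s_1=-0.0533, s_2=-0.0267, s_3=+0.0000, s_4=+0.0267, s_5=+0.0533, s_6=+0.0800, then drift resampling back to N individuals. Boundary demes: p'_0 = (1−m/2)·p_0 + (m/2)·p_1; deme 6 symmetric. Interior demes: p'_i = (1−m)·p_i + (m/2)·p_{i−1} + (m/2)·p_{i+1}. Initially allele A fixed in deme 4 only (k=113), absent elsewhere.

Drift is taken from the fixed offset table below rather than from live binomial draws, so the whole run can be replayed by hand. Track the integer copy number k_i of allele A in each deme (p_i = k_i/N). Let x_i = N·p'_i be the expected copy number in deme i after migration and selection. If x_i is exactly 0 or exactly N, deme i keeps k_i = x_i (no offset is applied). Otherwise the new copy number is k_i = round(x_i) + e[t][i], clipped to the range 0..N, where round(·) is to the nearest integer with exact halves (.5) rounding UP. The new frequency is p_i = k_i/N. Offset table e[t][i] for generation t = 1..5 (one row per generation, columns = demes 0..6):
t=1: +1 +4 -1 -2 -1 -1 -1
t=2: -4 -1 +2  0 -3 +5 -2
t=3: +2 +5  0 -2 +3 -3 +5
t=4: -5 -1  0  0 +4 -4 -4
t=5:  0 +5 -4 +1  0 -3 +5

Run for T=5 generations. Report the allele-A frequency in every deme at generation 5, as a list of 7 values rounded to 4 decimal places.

t=0: k=[0 0 0 0 113 0 0]
t=1: x=[0.0000 0.0000 0.0000 7.3450 98.6435 7.7098 0.0000] k=[0 0 0 5 98 7 0]
t=2: x=[0.0000 0.0000 0.3163 10.7200 86.5772 13.0474 0.4912] k=[0 0 2 11 84 18 0]
t=3: x=[0.0000 0.1231 2.3908 15.1600 75.6270 22.0263 1.2626] k=[0 5 2 13 79 19 6]
t=4: x=[0.2991 4.2502 2.8343 16.5750 71.5043 22.9914 7.3569] k=[0 3 3 17 76 19 3]
t=5: x=[0.1794 2.6590 3.8091 19.9250 69.1690 22.5889 4.3508] k=[0 8 0 21 69 20 9]

[0.0000, 0.0708, 0.0000, 0.1858, 0.6106, 0.1770, 0.0796]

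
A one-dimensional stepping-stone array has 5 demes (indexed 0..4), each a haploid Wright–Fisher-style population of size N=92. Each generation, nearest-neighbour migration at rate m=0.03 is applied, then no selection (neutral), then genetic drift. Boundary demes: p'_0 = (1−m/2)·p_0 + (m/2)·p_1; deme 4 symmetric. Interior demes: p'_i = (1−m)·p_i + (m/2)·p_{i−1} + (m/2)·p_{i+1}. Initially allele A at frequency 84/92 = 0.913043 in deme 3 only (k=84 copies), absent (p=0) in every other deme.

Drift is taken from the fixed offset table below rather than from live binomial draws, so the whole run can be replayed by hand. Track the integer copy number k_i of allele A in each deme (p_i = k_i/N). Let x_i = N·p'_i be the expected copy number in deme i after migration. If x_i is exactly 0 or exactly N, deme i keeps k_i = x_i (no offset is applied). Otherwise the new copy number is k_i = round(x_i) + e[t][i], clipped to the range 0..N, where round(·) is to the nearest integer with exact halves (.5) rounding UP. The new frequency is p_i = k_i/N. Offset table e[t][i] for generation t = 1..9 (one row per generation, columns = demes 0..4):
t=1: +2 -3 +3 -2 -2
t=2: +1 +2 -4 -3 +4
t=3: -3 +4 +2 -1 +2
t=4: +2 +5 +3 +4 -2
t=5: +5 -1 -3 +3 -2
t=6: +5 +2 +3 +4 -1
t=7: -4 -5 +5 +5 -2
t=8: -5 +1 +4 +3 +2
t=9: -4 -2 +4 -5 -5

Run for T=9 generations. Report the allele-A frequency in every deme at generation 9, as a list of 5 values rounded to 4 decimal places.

t=0: k=[0 0 0 84 0]
t=1: x=[0.0000 0.0000 1.2600 81.4800 1.2600] k=[0 0 4 79 0]
t=2: x=[0.0000 0.0600 5.0650 76.6900 1.1850] k=[0 2 1 74 5]
t=3: x=[0.0300 1.9550 2.1100 71.8700 6.0350] k=[0 6 4 71 8]
t=4: x=[0.0900 5.8800 5.0350 69.0500 8.9450] k=[2 11 8 73 7]
t=5: x=[2.1350 10.8200 9.0200 71.0350 7.9900] k=[7 10 6 74 6]
t=6: x=[7.0450 9.8950 7.0800 71.9600 7.0200] k=[12 12 10 76 6]
t=7: x=[12.0000 11.9700 11.0200 73.9600 7.0500] k=[8 7 16 79 5]
t=8: x=[7.9850 7.1500 16.8100 76.9450 6.1100] k=[3 8 21 80 8]
t=9: x=[3.0750 8.1200 21.6900 78.0350 9.0800] k=[0 6 26 73 4]

[0.0000, 0.0652, 0.2826, 0.7935, 0.0435]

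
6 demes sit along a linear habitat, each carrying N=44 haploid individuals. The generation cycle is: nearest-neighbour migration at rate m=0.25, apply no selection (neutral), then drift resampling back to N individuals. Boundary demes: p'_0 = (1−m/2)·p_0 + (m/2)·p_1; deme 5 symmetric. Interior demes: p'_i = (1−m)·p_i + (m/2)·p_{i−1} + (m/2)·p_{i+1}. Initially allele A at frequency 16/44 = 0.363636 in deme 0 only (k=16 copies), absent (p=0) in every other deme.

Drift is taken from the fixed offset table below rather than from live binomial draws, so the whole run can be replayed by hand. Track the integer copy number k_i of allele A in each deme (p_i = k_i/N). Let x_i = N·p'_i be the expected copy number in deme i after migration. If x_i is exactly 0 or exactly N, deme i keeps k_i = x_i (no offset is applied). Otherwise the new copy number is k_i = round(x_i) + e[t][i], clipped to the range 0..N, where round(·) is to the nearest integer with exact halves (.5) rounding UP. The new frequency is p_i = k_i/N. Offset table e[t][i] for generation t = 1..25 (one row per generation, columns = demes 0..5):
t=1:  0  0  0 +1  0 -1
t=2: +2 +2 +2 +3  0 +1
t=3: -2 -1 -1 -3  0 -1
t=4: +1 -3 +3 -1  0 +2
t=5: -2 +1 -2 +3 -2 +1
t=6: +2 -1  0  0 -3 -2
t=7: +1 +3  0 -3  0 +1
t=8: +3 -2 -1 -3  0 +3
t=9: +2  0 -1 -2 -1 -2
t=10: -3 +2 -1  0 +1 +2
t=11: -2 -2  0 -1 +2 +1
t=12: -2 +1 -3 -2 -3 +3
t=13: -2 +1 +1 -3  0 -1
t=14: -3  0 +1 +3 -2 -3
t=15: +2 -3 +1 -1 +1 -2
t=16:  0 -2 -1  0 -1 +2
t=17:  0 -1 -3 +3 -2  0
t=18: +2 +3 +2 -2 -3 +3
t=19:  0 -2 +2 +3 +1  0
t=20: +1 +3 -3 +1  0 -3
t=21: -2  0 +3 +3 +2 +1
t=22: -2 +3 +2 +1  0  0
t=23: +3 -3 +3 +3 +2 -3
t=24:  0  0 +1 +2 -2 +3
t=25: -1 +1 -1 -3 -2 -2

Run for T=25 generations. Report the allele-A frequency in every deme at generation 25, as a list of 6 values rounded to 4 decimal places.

[0.1364, 0.1818, 0.2273, 0.2045, 0.0909, 0.0455]

t=0: k=[16 0 0 0 0 0]
t=1: x=[14.0000 2.0000 0.0000 0.0000 0.0000 0.0000] k=[14 2 0 0 0 0]
t=2: x=[12.5000 3.2500 0.2500 0.0000 0.0000 0.0000] k=[15 5 2 0 0 0]
t=3: x=[13.7500 5.8750 2.1250 0.2500 0.0000 0.0000] k=[12 5 1 0 0 0]
t=4: x=[11.1250 5.3750 1.3750 0.1250 0.0000 0.0000] k=[12 2 4 0 0 0]
t=5: x=[10.7500 3.5000 3.2500 0.5000 0.0000 0.0000] k=[9 5 1 4 0 0]
t=6: x=[8.5000 5.0000 1.8750 3.1250 0.5000 0.0000] k=[11 4 2 3 0 0]
t=7: x=[10.1250 4.6250 2.3750 2.5000 0.3750 0.0000] k=[11 8 2 0 0 0]
t=8: x=[10.6250 7.6250 2.5000 0.2500 0.0000 0.0000] k=[14 6 2 0 0 0]
t=9: x=[13.0000 6.5000 2.2500 0.2500 0.0000 0.0000] k=[15 7 1 0 0 0]
t=10: x=[14.0000 7.2500 1.6250 0.1250 0.0000 0.0000] k=[11 9 1 0 0 0]
t=11: x=[10.7500 8.2500 1.8750 0.1250 0.0000 0.0000] k=[9 6 2 0 0 0]
t=12: x=[8.6250 5.8750 2.2500 0.2500 0.0000 0.0000] k=[7 7 0 0 0 0]
t=13: x=[7.0000 6.1250 0.8750 0.0000 0.0000 0.0000] k=[5 7 2 0 0 0]
t=14: x=[5.2500 6.1250 2.3750 0.2500 0.0000 0.0000] k=[2 6 3 3 0 0]
t=15: x=[2.5000 5.1250 3.3750 2.6250 0.3750 0.0000] k=[5 2 4 2 1 0]
t=16: x=[4.6250 2.6250 3.5000 2.1250 1.0000 0.1250] k=[5 1 3 2 0 2]
t=17: x=[4.5000 1.7500 2.6250 1.8750 0.5000 1.7500] k=[5 1 0 5 0 2]
t=18: x=[4.5000 1.3750 0.7500 3.7500 0.8750 1.7500] k=[7 4 3 2 0 5]
t=19: x=[6.6250 4.2500 3.0000 1.8750 0.8750 4.3750] k=[7 2 5 5 2 4]
t=20: x=[6.3750 3.0000 4.6250 4.6250 2.6250 3.7500] k=[7 6 2 6 3 1]
t=21: x=[6.8750 5.6250 3.0000 5.1250 3.1250 1.2500] k=[5 6 6 8 5 2]
t=22: x=[5.1250 5.8750 6.2500 7.3750 5.0000 2.3750] k=[3 9 8 8 5 2]
t=23: x=[3.7500 8.1250 8.1250 7.6250 5.0000 2.3750] k=[7 5 11 11 7 0]
t=24: x=[6.7500 6.0000 10.2500 10.5000 6.6250 0.8750] k=[7 6 11 13 5 4]
t=25: x=[6.8750 6.7500 10.6250 11.7500 5.8750 4.1250] k=[6 8 10 9 4 2]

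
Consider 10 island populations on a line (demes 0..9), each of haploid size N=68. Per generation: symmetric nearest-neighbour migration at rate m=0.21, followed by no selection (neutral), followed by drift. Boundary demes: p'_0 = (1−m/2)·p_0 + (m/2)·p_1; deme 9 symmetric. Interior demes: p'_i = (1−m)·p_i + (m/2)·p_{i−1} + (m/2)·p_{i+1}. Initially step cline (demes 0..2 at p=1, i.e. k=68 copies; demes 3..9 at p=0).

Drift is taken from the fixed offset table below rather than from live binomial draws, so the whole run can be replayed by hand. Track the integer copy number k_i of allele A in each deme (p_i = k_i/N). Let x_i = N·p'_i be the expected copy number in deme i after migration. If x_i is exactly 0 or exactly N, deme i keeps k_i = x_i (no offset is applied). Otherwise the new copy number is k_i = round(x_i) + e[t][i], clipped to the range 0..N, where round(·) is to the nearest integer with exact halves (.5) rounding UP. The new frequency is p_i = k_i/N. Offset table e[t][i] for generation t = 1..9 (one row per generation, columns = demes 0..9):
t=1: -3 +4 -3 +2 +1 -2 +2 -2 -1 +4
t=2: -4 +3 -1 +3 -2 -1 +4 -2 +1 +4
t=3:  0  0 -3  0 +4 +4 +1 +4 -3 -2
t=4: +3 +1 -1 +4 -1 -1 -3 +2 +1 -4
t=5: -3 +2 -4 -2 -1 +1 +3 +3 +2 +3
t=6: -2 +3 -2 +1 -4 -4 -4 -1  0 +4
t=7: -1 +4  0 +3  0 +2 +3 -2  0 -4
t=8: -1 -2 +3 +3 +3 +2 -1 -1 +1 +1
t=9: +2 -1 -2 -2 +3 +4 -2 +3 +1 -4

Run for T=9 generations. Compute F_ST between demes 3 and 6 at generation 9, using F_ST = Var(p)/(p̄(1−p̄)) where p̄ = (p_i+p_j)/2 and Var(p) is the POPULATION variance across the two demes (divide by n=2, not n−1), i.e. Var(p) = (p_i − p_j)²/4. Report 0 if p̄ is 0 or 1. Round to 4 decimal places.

t=0: k=[68 68 68 0 0 0 0 0 0 0]
t=1: x=[68.0000 68.0000 60.8600 7.1400 0.0000 0.0000 0.0000 0.0000 0.0000 0.0000] k=[68 68 58 9 0 0 0 0 0 0]
t=2: x=[68.0000 66.9500 53.9050 13.2000 0.9450 0.0000 0.0000 0.0000 0.0000 0.0000] k=[68 68 53 16 0 0 0 0 0 0]
t=3: x=[68.0000 66.4250 50.6900 18.2050 1.6800 0.0000 0.0000 0.0000 0.0000 0.0000] k=[68 66 48 18 6 0 0 0 0 0]
t=4: x=[67.7900 64.3200 46.7400 19.8900 6.6300 0.6300 0.0000 0.0000 0.0000 0.0000] k=[68 65 46 24 6 0 0 0 0 0]
t=5: x=[67.6850 63.3200 45.6850 24.4200 7.2600 0.6300 0.0000 0.0000 0.0000 0.0000] k=[65 65 42 22 6 2 0 0 0 0]
t=6: x=[65.0000 62.5850 42.3150 22.4200 7.2600 2.2100 0.2100 0.0000 0.0000 0.0000] k=[63 66 40 23 3 0 0 0 0 0]
t=7: x=[63.3150 62.9550 40.9450 22.6850 4.7850 0.3150 0.0000 0.0000 0.0000 0.0000] k=[62 67 41 26 5 2 0 0 0 0]
t=8: x=[62.5250 63.7450 42.1550 25.3700 6.8900 2.1050 0.2100 0.0000 0.0000 0.0000] k=[62 62 45 28 10 4 0 0 0 0]
t=9: x=[62.0000 60.2150 45.0000 27.8950 11.2600 4.2100 0.4200 0.0000 0.0000 0.0000] k=[64 59 43 26 14 8 0 0 0 0]

0.2364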